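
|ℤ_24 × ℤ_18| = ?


|A × B| = |A| · |B|
|ℤ_24 × ℤ_18| = 24 × 18 = 432

|ℤ_24 × ℤ_18| = 432


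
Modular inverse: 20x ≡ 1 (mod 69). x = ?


Use the extended Euclidean algorithm to write 1 = 20·s + 69·t; then s mod 69 is the inverse.
Euclidean algorithm:
  20 = 0·69 + 20
  69 = 3·20 + 9
  20 = 2·9 + 2
  9 = 4·2 + 1
  2 = 2·1 + 0
gcd(20,69) = 1
Back-substitution gives: 20·(-31) + 69·(9) = 1
So 20⁻¹ ≡ -31 ≡ 38 (mod 69)
Check: 20 × 38 = 760 ≡ 1 (mod 69) ✓

20⁻¹ ≡ 38 (mod 69)


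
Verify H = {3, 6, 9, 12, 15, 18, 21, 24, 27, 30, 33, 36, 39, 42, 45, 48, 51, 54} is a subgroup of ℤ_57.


Subgroup test for H = {3, 6, 9, 12, 15, 18, 21, 24, 27, 30, 33, 36, 39, 42, 45, 48, 51, 54} in (ℤ_57, +):
(1) 0 ∈ H? No
(2) Closure: for all a,b ∈ H, (a+b) mod 57 ∈ H? No  [counterexample: 3 + 54 = 0 ∉ H]
(3) Inverses: for all a ∈ H, -a mod 57 ∈ H? Yes

No, H is not a subgroup of ℤ_57


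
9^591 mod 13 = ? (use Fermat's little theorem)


Fermat's little theorem: if p is prime and gcd(a,p)=1, then a^(p-1) ≡ 1 (mod p)
p = 13 is prime, gcd(9,13) = 1
Reduce exponent: 591 mod 12 = 3
So 9^591 ≡ 9^3 (mod 13)
9^3 mod 13 = 1

9^591 ≡ 1 (mod 13)


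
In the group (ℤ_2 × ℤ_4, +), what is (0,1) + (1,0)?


Operation: componentwise addition mod (2, 4)
(0,1) + (1,0) = ((a₁+b₁) mod 2, (a₂+b₂) mod 4) with a = (0,1), b = (1,0)

(0,1) + (1,0) = (1,1)


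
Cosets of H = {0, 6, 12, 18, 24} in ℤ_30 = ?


H = {0, 6, 12, 18, 24}, |H| = 5
Number of cosets = |G|/|H| = 30/5 = 6
0 + H = {0, 6, 12, 18, 24}
1 + H = {1, 7, 13, 19, 25}
2 + H = {2, 8, 14, 20, 26}
3 + H = {3, 9, 15, 21, 27}
4 + H = {4, 10, 16, 22, 28}
5 + H = {5, 11, 17, 23, 29}

Cosets: 0+H={0,6,12,18,24}; 1+H={1,7,13,19,25}; 2+H={2,8,14,20,26}; 3+H={3,9,15,21,27}; 4+H={4,10,16,22,28}; 5+H={5,11,17,23,29}


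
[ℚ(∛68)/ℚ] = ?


∛68 has minimal polynomial x³ - 68 (irreducible over ℚ since 68 is not a perfect cube)

[ℚ(∛68)/ℚ] = 3


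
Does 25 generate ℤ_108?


g generates ℤ_n iff gcd(g, n) = 1
gcd(25, 108) = 1
Since gcd = 1, 25 is a generator.

Yes, 25 generates ℤ_108


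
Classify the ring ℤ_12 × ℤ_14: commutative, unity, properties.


Direct product ring; commutative with unity (1,1); but (1,0)·(0,1) = (0,0) gives zero divisors, so not an integral domain
Commutative: Yes
Integral domain: No
Has unity: Yes

ℤ_12 × ℤ_14: Commutative=Yes, Unity=Yes


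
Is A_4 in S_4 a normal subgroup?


H = A_4 in S_4
A_4 has index 2 in S_4, and every subgroup of index 2 is normal

Yes, normal subgroup


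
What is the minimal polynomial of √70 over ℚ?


√70 satisfies x² - 70 = 0, irreducible over ℚ since 70 is squarefree

Minimal polynomial: x² - 70


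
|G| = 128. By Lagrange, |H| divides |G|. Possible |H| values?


Lagrange's theorem: |H| divides |G|
|G| = 128
Divisors of 128: 1, 2, 4, 8, 16, 32, 64, 128

Possible subgroup orders: {1, 2, 4, 8, 16, 32, 64, 128}


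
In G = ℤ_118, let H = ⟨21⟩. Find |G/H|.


|⟨21⟩| = n / gcd(21, 118) = 118 / 1 = 118
H is normal (ℤ_118 is abelian).
|G/H| = |G| / |H| = 118 / 118 = 1

|G/H| = 1


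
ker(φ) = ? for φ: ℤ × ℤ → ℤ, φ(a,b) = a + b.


Kernel = preimage of identity
ker(φ) = {(a,b) ∈ ℤ² | a+b = 0} = {(a,-a) | a ∈ ℤ}

ker(φ) = {(a,-a) | a ∈ ℤ}


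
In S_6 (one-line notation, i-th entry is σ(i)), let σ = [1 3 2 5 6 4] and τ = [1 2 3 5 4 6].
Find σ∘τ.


σ∘τ: apply τ first, then σ
1 →τ 1 →σ 1
2 →τ 2 →σ 3
3 →τ 3 →σ 2
4 →τ 5 →σ 6
5 →τ 4 →σ 5
6 →τ 6 →σ 4

σ∘τ = [1 3 2 6 5 4]


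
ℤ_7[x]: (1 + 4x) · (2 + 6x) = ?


Expand and collect like terms; reduce coefficients mod 7:
x^0: 1·2 = 2 ≡ 2 (mod 7)
x^1: 1·6 + 4·2 = 14 ≡ 0 (mod 7)
x^2: 4·6 = 24 ≡ 3 (mod 7)
Result: 2 + 3x^2

f · g = 2 + 3x^2


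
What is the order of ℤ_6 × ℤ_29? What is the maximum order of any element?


|ℤ_6 × ℤ_29| = 6 × 29 = 174
Max element order = lcm(6,29) = 174
Cyclic? Yes (gcd=1)

|ℤ_6×ℤ_29| = 174, max element order = 174


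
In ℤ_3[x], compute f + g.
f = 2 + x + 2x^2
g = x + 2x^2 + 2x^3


Add coefficients mod 3:
x^0: 2 + 0 = 2 (mod 3)
x^1: 1 + 1 = 2 (mod 3)
x^2: 2 + 2 = 1 (mod 3)
x^3: 0 + 2 = 2 (mod 3)
Result: 2 + 2x + x^2 + 2x^3

f + g = 2 + 2x + x^2 + 2x^3


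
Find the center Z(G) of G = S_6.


Z(G) = {g ∈ G | gx = xg for all x ∈ G}
S_n is non-abelian for n ≥ 3; Z(S_6) is trivial

Z(S_6) = {e}


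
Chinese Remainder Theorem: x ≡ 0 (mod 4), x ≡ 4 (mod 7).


m₁ = 4, m₂ = 7, gcd = 1, so CRT applies. M = m₁·m₂ = 28
Let M₁ = M/m₁ = 7, M₂ = M/m₂ = 4
Find y₁ ≡ M₁⁻¹ (mod m₁): 7⁻¹ ≡ 3 (mod 4)
Find y₂ ≡ M₂⁻¹ (mod m₂): 4⁻¹ ≡ 2 (mod 7)
x = a₁·M₁·y₁ + a₂·M₂·y₂ = 0·7·3 + 4·4·2 = 32
Reduce mod 28: x ≡ 4
Check: 4 mod 4 = 0 ✓, 4 mod 7 = 4 ✓

x ≡ 4 (mod 28)


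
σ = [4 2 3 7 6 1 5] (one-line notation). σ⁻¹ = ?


To find σ⁻¹, swap domain and range:
σ(1) = 4 → σ⁻¹(4) = 1
σ(2) = 2 → σ⁻¹(2) = 2
σ(3) = 3 → σ⁻¹(3) = 3
σ(4) = 7 → σ⁻¹(7) = 4
σ(5) = 6 → σ⁻¹(6) = 5
σ(6) = 1 → σ⁻¹(1) = 6
σ(7) = 5 → σ⁻¹(5) = 7

σ⁻¹ = [6 2 3 1 7 5 4]


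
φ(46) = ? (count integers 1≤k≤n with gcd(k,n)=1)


Factor n: 46 = 2 × 23
φ(n) = n · ∏(1 - 1/p) over distinct primes p | n
φ(46) = 46 · (1 - 1/2) · (1 - 1/23) = 22

φ(46) = 22


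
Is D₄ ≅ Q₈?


Comparing D₄ and Q₈:
D₄ has 5 elements of order 2; Q₈ has only 1

No, D₄ ≇ Q₈


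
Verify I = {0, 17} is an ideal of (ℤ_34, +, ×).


Check ideal conditions for I = {0, 17} in ℤ_34:
(1) I is an additive subgroup? Yes
(2) For r ∈ ℤ_34 and a ∈ I: r·a ∈ I? Yes

Yes, I is an ideal of ℤ_34


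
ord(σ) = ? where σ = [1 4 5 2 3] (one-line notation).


Cycle decomposition: (2 4) (3 5)
Cycle lengths: 2, 2
Order = lcm(2, 2) = 2

ord(σ) = 2


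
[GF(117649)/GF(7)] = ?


GF(117649) = GF(7^6), so the extension degree is 6

[GF(117649)/GF(7)] = 6


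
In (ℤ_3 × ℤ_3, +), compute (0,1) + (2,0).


Operation: componentwise addition mod (3, 3)
(0,1) + (2,0) = ((a₁+b₁) mod 3, (a₂+b₂) mod 3) with a = (0,1), b = (2,0)

(0,1) + (2,0) = (2,1)


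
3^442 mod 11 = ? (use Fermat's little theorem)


Fermat's little theorem: if p is prime and gcd(a,p)=1, then a^(p-1) ≡ 1 (mod p)
p = 11 is prime, gcd(3,11) = 1
Reduce exponent: 442 mod 10 = 2
So 3^442 ≡ 3^2 (mod 11)
3^2 mod 11 = 9

3^442 ≡ 9 (mod 11)


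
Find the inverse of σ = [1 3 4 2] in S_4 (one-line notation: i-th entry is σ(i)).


To find σ⁻¹, swap domain and range:
σ(1) = 1 → σ⁻¹(1) = 1
σ(2) = 3 → σ⁻¹(3) = 2
σ(3) = 4 → σ⁻¹(4) = 3
σ(4) = 2 → σ⁻¹(2) = 4

σ⁻¹ = [1 4 2 3]


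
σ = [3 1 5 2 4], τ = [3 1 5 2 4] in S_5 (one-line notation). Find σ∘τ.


σ∘τ: apply τ first, then σ
1 →τ 3 →σ 5
2 →τ 1 →σ 3
3 →τ 5 →σ 4
4 →τ 2 →σ 1
5 →τ 4 →σ 2

σ∘τ = [5 3 4 1 2]


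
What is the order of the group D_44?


|D_n| = 2n (n rotations and n reflections)
|D_44| = 2×44 = 88

|D_44| = 88


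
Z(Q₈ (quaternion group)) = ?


Z(G) = {g ∈ G | gx = xg for all x ∈ G}
In Q₈ = {±1, ±i, ±j, ±k}, only ±1 commute with every element

Z(Q₈ (quaternion group)) = {1, -1}


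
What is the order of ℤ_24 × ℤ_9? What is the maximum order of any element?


|ℤ_24 × ℤ_9| = 24 × 9 = 216
Max element order = lcm(24,9) = 72
Cyclic? No (gcd=3)

|ℤ_24×ℤ_9| = 216, max element order = 72


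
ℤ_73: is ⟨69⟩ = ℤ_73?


g generates ℤ_n iff gcd(g, n) = 1
gcd(69, 73) = 1
Since gcd = 1, 69 is a generator.

Yes, 69 generates ℤ_73


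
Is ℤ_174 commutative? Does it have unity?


ℤ_174 is a commutative ring with unity 1; 174 = 2×87 is composite, so 2·87 ≡ 0 gives zero divisors (not an integral domain)
Commutative: Yes
Integral domain: No
Has unity: Yes

ℤ_174: Commutative=Yes, Unity=Yes


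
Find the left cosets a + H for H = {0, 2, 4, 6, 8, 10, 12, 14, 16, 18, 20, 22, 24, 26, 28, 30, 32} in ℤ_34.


H = {0, 2, 4, 6, 8, 10, 12, 14, 16, 18, 20, 22, 24, 26, 28, 30, 32}, |H| = 17
Number of cosets = |G|/|H| = 34/17 = 2
0 + H = {0, 2, 4, 6, 8, 10, 12, 14, 16, 18, 20, 22, 24, 26, 28, 30, 32}
1 + H = {1, 3, 5, 7, 9, 11, 13, 15, 17, 19, 21, 23, 25, 27, 29, 31, 33}

Cosets: 0+H={0,2,4,6,8,10,12,14,16,18,20,22,24,26,28,30,32}; 1+H={1,3,5,7,9,11,13,15,17,19,21,23,25,27,29,31,33}


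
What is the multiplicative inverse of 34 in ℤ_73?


Use the extended Euclidean algorithm to write 1 = 34·s + 73·t; then s mod 73 is the inverse.
Euclidean algorithm:
  34 = 0·73 + 34
  73 = 2·34 + 5
  34 = 6·5 + 4
  5 = 1·4 + 1
  4 = 4·1 + 0
gcd(34,73) = 1
Back-substitution gives: 34·(-15) + 73·(7) = 1
So 34⁻¹ ≡ -15 ≡ 58 (mod 73)
Check: 34 × 58 = 1972 ≡ 1 (mod 73) ✓

34⁻¹ ≡ 58 (mod 73)


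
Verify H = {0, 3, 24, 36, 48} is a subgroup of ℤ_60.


Subgroup test for H = {0, 3, 24, 36, 48} in (ℤ_60, +):
(1) 0 ∈ H? Yes
(2) Closure: for all a,b ∈ H, (a+b) mod 60 ∈ H? No  [counterexample: 3 + 3 = 6 ∉ H]
(3) Inverses: for all a ∈ H, -a mod 60 ∈ H? No

No, H is not a subgroup of ℤ_60


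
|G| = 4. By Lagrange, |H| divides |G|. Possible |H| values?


Lagrange's theorem: |H| divides |G|
|G| = 4
Divisors of 4: 1, 2, 4

Possible subgroup orders: {1, 2, 4}


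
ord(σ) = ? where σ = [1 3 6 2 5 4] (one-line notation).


Cycle decomposition: (2 3 6 4)
Cycle lengths: 4
Order = lcm(4) = 4

ord(σ) = 4


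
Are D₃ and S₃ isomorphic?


Comparing D₃ and S₃:
Both are the unique non-abelian group of order 6

Yes, D₃ ≅ S₃


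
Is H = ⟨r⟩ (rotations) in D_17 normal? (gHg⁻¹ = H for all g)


H = ⟨r⟩ (rotations) in D_17
The rotation subgroup ⟨r⟩ has index 2 in D_17, so it is normal

Yes, normal subgroup


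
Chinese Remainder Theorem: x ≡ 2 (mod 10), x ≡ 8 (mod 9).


m₁ = 10, m₂ = 9, gcd = 1, so CRT applies. M = m₁·m₂ = 90
Let M₁ = M/m₁ = 9, M₂ = M/m₂ = 10
Find y₁ ≡ M₁⁻¹ (mod m₁): 9⁻¹ ≡ 9 (mod 10)
Find y₂ ≡ M₂⁻¹ (mod m₂): 10⁻¹ ≡ 1 (mod 9)
x = a₁·M₁·y₁ + a₂·M₂·y₂ = 2·9·9 + 8·10·1 = 242
Reduce mod 90: x ≡ 62
Check: 62 mod 10 = 2 ✓, 62 mod 9 = 8 ✓

x ≡ 62 (mod 90)


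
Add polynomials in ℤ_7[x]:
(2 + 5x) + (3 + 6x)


Add coefficients mod 7:
x^0: 2 + 3 = 5 (mod 7)
x^1: 5 + 6 = 4 (mod 7)
Result: 5 + 4x

f + g = 5 + 4x


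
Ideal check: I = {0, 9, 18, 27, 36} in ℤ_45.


Check ideal conditions for I = {0, 9, 18, 27, 36} in ℤ_45:
(1) I is an additive subgroup? Yes
(2) For r ∈ ℤ_45 and a ∈ I: r·a ∈ I? Yes

Yes, I is an ideal of ℤ_45


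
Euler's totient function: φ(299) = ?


Factor n: 299 = 13 × 23
φ(n) = n · ∏(1 - 1/p) over distinct primes p | n
φ(299) = 299 · (1 - 1/13) · (1 - 1/23) = 264

φ(299) = 264


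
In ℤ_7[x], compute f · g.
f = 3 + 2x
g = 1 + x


Expand and collect like terms; reduce coefficients mod 7:
x^0: 3·1 = 3 ≡ 3 (mod 7)
x^1: 3·1 + 2·1 = 5 ≡ 5 (mod 7)
x^2: 2·1 = 2 ≡ 2 (mod 7)
Result: 3 + 5x + 2x^2

f · g = 3 + 5x + 2x^2


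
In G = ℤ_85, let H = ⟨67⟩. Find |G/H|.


|⟨67⟩| = n / gcd(67, 85) = 85 / 1 = 85
H is normal (ℤ_85 is abelian).
|G/H| = |G| / |H| = 85 / 85 = 1

|G/H| = 1


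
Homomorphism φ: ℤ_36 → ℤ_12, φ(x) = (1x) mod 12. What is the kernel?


Kernel = preimage of identity
ker(φ) = {x ∈ ℤ_36 : 1x ≡ 0 (mod 12)}. Since 12 | 36, φ is well-defined. The kernel is the cyclic subgroup ⟨12⟩ of ℤ_36 (order 3), i.e. {0, 12, 24}

ker(φ) = {0, 12, 24}


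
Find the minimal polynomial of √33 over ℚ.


√33 satisfies x² - 33 = 0, irreducible over ℚ since 33 is squarefree

Minimal polynomial: x² - 33


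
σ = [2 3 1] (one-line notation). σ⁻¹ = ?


To find σ⁻¹, swap domain and range:
σ(1) = 2 → σ⁻¹(2) = 1
σ(2) = 3 → σ⁻¹(3) = 2
σ(3) = 1 → σ⁻¹(1) = 3

σ⁻¹ = [3 1 2]


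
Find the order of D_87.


|D_n| = 2n (n rotations and n reflections)
|D_87| = 2×87 = 174

|D_87| = 174


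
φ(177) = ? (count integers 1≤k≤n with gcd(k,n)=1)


Factor n: 177 = 3 × 59
φ(n) = n · ∏(1 - 1/p) over distinct primes p | n
φ(177) = 177 · (1 - 1/3) · (1 - 1/59) = 116

φ(177) = 116


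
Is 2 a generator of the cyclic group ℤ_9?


g generates ℤ_n iff gcd(g, n) = 1
gcd(2, 9) = 1
Since gcd = 1, 2 is a generator.

Yes, 2 generates ℤ_9


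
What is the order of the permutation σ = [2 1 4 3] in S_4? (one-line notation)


Cycle decomposition: (1 2) (3 4)
Cycle lengths: 2, 2
Order = lcm(2, 2) = 2

ord(σ) = 2


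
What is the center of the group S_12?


Z(G) = {g ∈ G | gx = xg for all x ∈ G}
S_n is non-abelian for n ≥ 3; Z(S_12) is trivial

Z(S_12) = {e}


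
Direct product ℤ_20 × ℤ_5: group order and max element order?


|ℤ_20 × ℤ_5| = 20 × 5 = 100
Max element order = lcm(20,5) = 20
Cyclic? No (gcd=5)

|ℤ_20×ℤ_5| = 100, max element order = 20


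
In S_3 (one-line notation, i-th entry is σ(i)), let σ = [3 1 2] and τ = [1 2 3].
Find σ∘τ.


σ∘τ: apply τ first, then σ
1 →τ 1 →σ 3
2 →τ 2 →σ 1
3 →τ 3 →σ 2

σ∘τ = [3 1 2]


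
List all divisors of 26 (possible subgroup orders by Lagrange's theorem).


Lagrange's theorem: |H| divides |G|
|G| = 26
Divisors of 26: 1, 2, 13, 26

Possible subgroup orders: {1, 2, 13, 26}


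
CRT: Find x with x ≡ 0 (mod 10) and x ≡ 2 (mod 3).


m₁ = 10, m₂ = 3, gcd = 1, so CRT applies. M = m₁·m₂ = 30
Let M₁ = M/m₁ = 3, M₂ = M/m₂ = 10
Find y₁ ≡ M₁⁻¹ (mod m₁): 3⁻¹ ≡ 7 (mod 10)
Find y₂ ≡ M₂⁻¹ (mod m₂): 10⁻¹ ≡ 1 (mod 3)
x = a₁·M₁·y₁ + a₂·M₂·y₂ = 0·3·7 + 2·10·1 = 20
Reduce mod 30: x ≡ 20
Check: 20 mod 10 = 0 ✓, 20 mod 3 = 2 ✓

x ≡ 20 (mod 30)


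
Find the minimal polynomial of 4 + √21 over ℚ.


Let α = 4 + √21. Then α - 4 = √21, so (α - 4)² = 21, giving α² - 8α - 5 = 0. Degree 2 and α ∉ ℚ, so this is the minimal polynomial.

Minimal polynomial: x² - 8x - 5


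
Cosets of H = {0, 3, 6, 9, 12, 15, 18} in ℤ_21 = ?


H = {0, 3, 6, 9, 12, 15, 18}, |H| = 7
Number of cosets = |G|/|H| = 21/7 = 3
0 + H = {0, 3, 6, 9, 12, 15, 18}
1 + H = {1, 4, 7, 10, 13, 16, 19}
2 + H = {2, 5, 8, 11, 14, 17, 20}

Cosets: 0+H={0,3,6,9,12,15,18}; 1+H={1,4,7,10,13,16,19}; 2+H={2,5,8,11,14,17,20}


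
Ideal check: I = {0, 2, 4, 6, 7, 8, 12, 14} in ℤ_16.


Check ideal conditions for I = {0, 2, 4, 6, 7, 8, 12, 14} in ℤ_16:
(1) I is an additive subgroup? No
(2) For r ∈ ℤ_16 and a ∈ I: r·a ∈ I? No  [counterexample: r=3, a=7, r·a mod 16 = 5 ∉ I]

No, I is not an ideal of ℤ_16


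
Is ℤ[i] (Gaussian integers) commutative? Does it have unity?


ℤ[i] is a commutative integral domain with unity 1 (in fact a Euclidean domain)
Commutative: Yes
Integral domain: Yes
Has unity: Yes

ℤ[i] (Gaussian integers): Commutative=Yes, Unity=Yes


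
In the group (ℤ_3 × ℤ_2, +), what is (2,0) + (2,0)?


Operation: componentwise addition mod (3, 2)
(2,0) + (2,0) = ((a₁+b₁) mod 3, (a₂+b₂) mod 2) with a = (2,0), b = (2,0)

(2,0) + (2,0) = (1,0)


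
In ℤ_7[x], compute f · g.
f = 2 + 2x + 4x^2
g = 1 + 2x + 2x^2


Expand and collect like terms; reduce coefficients mod 7:
x^0: 2·1 = 2 ≡ 2 (mod 7)
x^1: 2·2 + 2·1 = 6 ≡ 6 (mod 7)
x^2: 2·2 + 2·2 + 4·1 = 12 ≡ 5 (mod 7)
x^3: 2·2 + 4·2 = 12 ≡ 5 (mod 7)
x^4: 4·2 = 8 ≡ 1 (mod 7)
Result: 2 + 6x + 5x^2 + 5x^3 + x^4

f · g = 2 + 6x + 5x^2 + 5x^3 + x^4


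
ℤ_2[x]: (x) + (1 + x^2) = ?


Add coefficients mod 2:
x^0: 0 + 1 = 1 (mod 2)
x^1: 1 + 0 = 1 (mod 2)
x^2: 0 + 1 = 1 (mod 2)
Result: 1 + x + x^2

f + g = 1 + x + x^2


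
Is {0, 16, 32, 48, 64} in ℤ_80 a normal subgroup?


H = {0, 16, 32, 48, 64} in ℤ_80
ℤ_80 is abelian; every subgroup of an abelian group is normal

Yes, normal subgroup


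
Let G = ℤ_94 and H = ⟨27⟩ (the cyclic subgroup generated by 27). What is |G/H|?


|⟨27⟩| = n / gcd(27, 94) = 94 / 1 = 94
H is normal (ℤ_94 is abelian).
|G/H| = |G| / |H| = 94 / 94 = 1

|G/H| = 1


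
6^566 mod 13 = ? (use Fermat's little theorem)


Fermat's little theorem: if p is prime and gcd(a,p)=1, then a^(p-1) ≡ 1 (mod p)
p = 13 is prime, gcd(6,13) = 1
Reduce exponent: 566 mod 12 = 2
So 6^566 ≡ 6^2 (mod 13)
6^2 mod 13 = 10

6^566 ≡ 10 (mod 13)


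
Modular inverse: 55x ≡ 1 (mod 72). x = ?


Use the extended Euclidean algorithm to write 1 = 55·s + 72·t; then s mod 72 is the inverse.
Euclidean algorithm:
  55 = 0·72 + 55
  72 = 1·55 + 17
  55 = 3·17 + 4
  17 = 4·4 + 1
  4 = 4·1 + 0
gcd(55,72) = 1
Back-substitution gives: 55·(-17) + 72·(13) = 1
So 55⁻¹ ≡ -17 ≡ 55 (mod 72)
Check: 55 × 55 = 3025 ≡ 1 (mod 72) ✓

55⁻¹ ≡ 55 (mod 72)


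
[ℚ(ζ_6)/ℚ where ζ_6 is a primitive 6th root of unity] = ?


[ℚ(ζ_n):ℚ] = deg Φ_n(x) = φ(n). Here φ(6) = 2

[ℚ(ζ_6)/ℚ where ζ_6 is a primitive 6th root of unity] = 2


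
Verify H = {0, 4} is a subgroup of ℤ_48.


Subgroup test for H = {0, 4} in (ℤ_48, +):
(1) 0 ∈ H? Yes
(2) Closure: for all a,b ∈ H, (a+b) mod 48 ∈ H? No  [counterexample: 4 + 4 = 8 ∉ H]
(3) Inverses: for all a ∈ H, -a mod 48 ∈ H? No

No, H is not a subgroup of ℤ_48


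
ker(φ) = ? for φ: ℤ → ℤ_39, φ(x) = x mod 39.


Kernel = preimage of identity
ker(φ) = {x ∈ ℤ : x ≡ 0 (mod 39)} = 39ℤ = {0, ±39, ±78, ...}

ker(φ) = 39ℤ


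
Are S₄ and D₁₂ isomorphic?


Comparing S₄ and D₁₂:
S₄ has trivial center; D₁₂ has center {e, r⁶}

No, S₄ ≇ D₁₂


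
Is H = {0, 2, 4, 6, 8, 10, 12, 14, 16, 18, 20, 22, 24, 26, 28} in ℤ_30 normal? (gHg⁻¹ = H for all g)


H = {0, 2, 4, 6, 8, 10, 12, 14, 16, 18, 20, 22, 24, 26, 28} in ℤ_30
ℤ_30 is abelian; every subgroup of an abelian group is normal

Yes, normal subgroup


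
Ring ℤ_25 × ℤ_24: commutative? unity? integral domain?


Direct product ring; commutative with unity (1,1); but (1,0)·(0,1) = (0,0) gives zero divisors, so not an integral domain
Commutative: Yes
Integral domain: No
Has unity: Yes

ℤ_25 × ℤ_24: Commutative=Yes, Unity=Yes


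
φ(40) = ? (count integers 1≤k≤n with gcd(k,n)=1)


Factor n: 40 = 2^3 × 5
φ(n) = n · ∏(1 - 1/p) over distinct primes p | n
φ(40) = 40 · (1 - 1/2) · (1 - 1/5) = 16

φ(40) = 16


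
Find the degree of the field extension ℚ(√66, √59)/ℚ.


[ℚ(√66,√59):ℚ] = [ℚ(√66,√59):ℚ(√66)]·[ℚ(√66):ℚ] = 2·2 = 4

[ℚ(√66, √59)/ℚ] = 4


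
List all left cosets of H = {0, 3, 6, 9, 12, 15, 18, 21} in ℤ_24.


H = {0, 3, 6, 9, 12, 15, 18, 21}, |H| = 8
Number of cosets = |G|/|H| = 24/8 = 3
0 + H = {0, 3, 6, 9, 12, 15, 18, 21}
1 + H = {1, 4, 7, 10, 13, 16, 19, 22}
2 + H = {2, 5, 8, 11, 14, 17, 20, 23}

Cosets: 0+H={0,3,6,9,12,15,18,21}; 1+H={1,4,7,10,13,16,19,22}; 2+H={2,5,8,11,14,17,20,23}


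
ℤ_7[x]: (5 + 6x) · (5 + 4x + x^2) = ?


Expand and collect like terms; reduce coefficients mod 7:
x^0: 5·5 = 25 ≡ 4 (mod 7)
x^1: 5·4 + 6·5 = 50 ≡ 1 (mod 7)
x^2: 5·1 + 6·4 = 29 ≡ 1 (mod 7)
x^3: 6·1 = 6 ≡ 6 (mod 7)
Result: 4 + x + x^2 + 6x^3

f · g = 4 + x + x^2 + 6x^3


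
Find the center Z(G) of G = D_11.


Z(G) = {g ∈ G | gx = xg for all x ∈ G}
For odd n, Z(D_n) = {e}: no nontrivial rotation commutes with all reflections

Z(D_11) = {e}


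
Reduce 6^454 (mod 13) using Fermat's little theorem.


Fermat's little theorem: if p is prime and gcd(a,p)=1, then a^(p-1) ≡ 1 (mod p)
p = 13 is prime, gcd(6,13) = 1
Reduce exponent: 454 mod 12 = 10
So 6^454 ≡ 6^10 (mod 13)
6^10 mod 13 = 4

6^454 ≡ 4 (mod 13)


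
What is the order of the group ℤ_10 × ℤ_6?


|A × B| = |A| · |B|
|ℤ_10 × ℤ_6| = 10 × 6 = 60

|ℤ_10 × ℤ_6| = 60


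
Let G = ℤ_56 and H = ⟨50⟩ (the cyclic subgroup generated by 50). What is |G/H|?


|⟨50⟩| = n / gcd(50, 56) = 56 / 2 = 28
H is normal (ℤ_56 is abelian).
|G/H| = |G| / |H| = 56 / 28 = 2

|G/H| = 2


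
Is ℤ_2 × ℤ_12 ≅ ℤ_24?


Comparing ℤ_2 × ℤ_12 and ℤ_24:
gcd(2,12) = 2 ≠ 1. Max element order in ℤ_2×ℤ_12 is lcm(2,12) = 12 < 24, so it has no element of order 24

No, ℤ_2 × ℤ_12 ≇ ℤ_24


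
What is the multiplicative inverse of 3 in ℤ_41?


Use the extended Euclidean algorithm to write 1 = 3·s + 41·t; then s mod 41 is the inverse.
Euclidean algorithm:
  3 = 0·41 + 3
  41 = 13·3 + 2
  3 = 1·2 + 1
  2 = 2·1 + 0
gcd(3,41) = 1
Back-substitution gives: 3·(14) + 41·(-1) = 1
So 3⁻¹ ≡ 14 ≡ 14 (mod 41)
Check: 3 × 14 = 42 ≡ 1 (mod 41) ✓

3⁻¹ ≡ 14 (mod 41)


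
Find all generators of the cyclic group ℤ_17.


g generates ℤ_n iff gcd(g,n) = 1
Prime factors of 17: 17
Generators are g ∈ {1,...,16} not divisible by any of these primes.
Generators: {1, 2, 3, 4, 5, 6, 7, 8, 9, 10, 11, 12, 13, 14, 15, 16}
Number of generators = φ(17) = 16

Generators of ℤ_17 = {1, 2, 3, 4, 5, 6, 7, 8, 9, 10, 11, 12, 13, 14, 15, 16}


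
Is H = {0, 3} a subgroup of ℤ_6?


Subgroup test for H = {0, 3} in (ℤ_6, +):
(1) 0 ∈ H? Yes
(2) Closure: for all a,b ∈ H, (a+b) mod 6 ∈ H? Yes
(3) Inverses: for all a ∈ H, -a mod 6 ∈ H? Yes

Yes, H is a subgroup of ℤ_6


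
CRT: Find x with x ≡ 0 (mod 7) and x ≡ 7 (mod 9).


m₁ = 7, m₂ = 9, gcd = 1, so CRT applies. M = m₁·m₂ = 63
Let M₁ = M/m₁ = 9, M₂ = M/m₂ = 7
Find y₁ ≡ M₁⁻¹ (mod m₁): 9⁻¹ ≡ 4 (mod 7)
Find y₂ ≡ M₂⁻¹ (mod m₂): 7⁻¹ ≡ 4 (mod 9)
x = a₁·M₁·y₁ + a₂·M₂·y₂ = 0·9·4 + 7·7·4 = 196
Reduce mod 63: x ≡ 7
Check: 7 mod 7 = 0 ✓, 7 mod 9 = 7 ✓

x ≡ 7 (mod 63)


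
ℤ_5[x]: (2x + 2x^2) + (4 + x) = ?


Add coefficients mod 5:
x^0: 0 + 4 = 4 (mod 5)
x^1: 2 + 1 = 3 (mod 5)
x^2: 2 + 0 = 2 (mod 5)
Result: 4 + 3x + 2x^2

f + g = 4 + 3x + 2x^2


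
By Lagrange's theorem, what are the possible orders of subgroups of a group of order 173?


Lagrange's theorem: |H| divides |G|
|G| = 173
Divisors of 173: 1, 173

Possible subgroup orders: {1, 173}


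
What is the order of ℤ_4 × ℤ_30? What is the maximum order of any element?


|ℤ_4 × ℤ_30| = 4 × 30 = 120
Max element order = lcm(4,30) = 60
Cyclic? No (gcd=2)

|ℤ_4×ℤ_30| = 120, max element order = 60


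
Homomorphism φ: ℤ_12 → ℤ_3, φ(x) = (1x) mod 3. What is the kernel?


Kernel = preimage of identity
ker(φ) = {x ∈ ℤ_12 : 1x ≡ 0 (mod 3)}. Since 3 | 12, φ is well-defined. The kernel is the cyclic subgroup ⟨3⟩ of ℤ_12 (order 4), i.e. {0, 3, 6, 9}

ker(φ) = {0, 3, 6, 9}


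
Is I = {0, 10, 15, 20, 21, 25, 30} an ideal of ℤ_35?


Check ideal conditions for I = {0, 10, 15, 20, 21, 25, 30} in ℤ_35:
(1) I is an additive subgroup? No
(2) For r ∈ ℤ_35 and a ∈ I: r·a ∈ I? No  [counterexample: r=2, a=20, r·a mod 35 = 5 ∉ I]

No, I is not an ideal of ℤ_35


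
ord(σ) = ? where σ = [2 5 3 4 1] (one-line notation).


Cycle decomposition: (1 2 5)
Cycle lengths: 3
Order = lcm(3) = 3

ord(σ) = 3


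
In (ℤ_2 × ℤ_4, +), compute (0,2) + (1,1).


Operation: componentwise addition mod (2, 4)
(0,2) + (1,1) = ((a₁+b₁) mod 2, (a₂+b₂) mod 4) with a = (0,2), b = (1,1)

(0,2) + (1,1) = (1,3)


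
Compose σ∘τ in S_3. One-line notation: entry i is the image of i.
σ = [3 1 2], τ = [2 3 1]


σ∘τ: apply τ first, then σ
1 →τ 2 →σ 1
2 →τ 3 →σ 2
3 →τ 1 →σ 3

σ∘τ = [1 2 3]


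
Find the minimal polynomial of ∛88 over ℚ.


∛88 satisfies x³ - 88 = 0, irreducible over ℚ (no rational root; 88 is not a perfect cube)

Minimal polynomial: x³ - 88


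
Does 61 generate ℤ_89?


g generates ℤ_n iff gcd(g, n) = 1
gcd(61, 89) = 1
Since gcd = 1, 61 is a generator.

Yes, 61 generates ℤ_89


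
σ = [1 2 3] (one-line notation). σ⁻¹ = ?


To find σ⁻¹, swap domain and range:
σ(1) = 1 → σ⁻¹(1) = 1
σ(2) = 2 → σ⁻¹(2) = 2
σ(3) = 3 → σ⁻¹(3) = 3

σ⁻¹ = [1 2 3]


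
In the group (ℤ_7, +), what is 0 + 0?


Operation: addition mod 7
0 + 0 = (a + b) mod 7 with a = 0, b = 0

0 + 0 = 0


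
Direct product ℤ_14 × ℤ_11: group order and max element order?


|ℤ_14 × ℤ_11| = 14 × 11 = 154
Max element order = lcm(14,11) = 154
Cyclic? Yes (gcd=1)

|ℤ_14×ℤ_11| = 154, max element order = 154


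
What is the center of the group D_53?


Z(G) = {g ∈ G | gx = xg for all x ∈ G}
For odd n, Z(D_n) = {e}: no nontrivial rotation commutes with all reflections

Z(D_53) = {e}


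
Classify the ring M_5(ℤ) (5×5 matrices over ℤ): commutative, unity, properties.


Matrix multiplication is non-commutative for n ≥ 2; the identity matrix I is the unity; singular matrices give zero divisors, so not an integral domain
Commutative: No
Integral domain: No
Has unity: Yes

M_5(ℤ) (5×5 matrices over ℤ): Commutative=No, Unity=Yes


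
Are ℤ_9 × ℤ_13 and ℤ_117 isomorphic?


Comparing ℤ_9 × ℤ_13 and ℤ_117:
gcd(9,13) = 1, so ℤ_9 × ℤ_13 ≅ ℤ_117 (CRT)

Yes, ℤ_9 × ℤ_13 ≅ ℤ_117


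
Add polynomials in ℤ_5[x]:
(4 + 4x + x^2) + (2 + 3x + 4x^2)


Add coefficients mod 5:
x^0: 4 + 2 = 1 (mod 5)
x^1: 4 + 3 = 2 (mod 5)
x^2: 1 + 4 = 0 (mod 5)
Result: 1 + 2x

f + g = 1 + 2x


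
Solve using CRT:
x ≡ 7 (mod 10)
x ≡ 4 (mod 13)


m₁ = 10, m₂ = 13, gcd = 1, so CRT applies. M = m₁·m₂ = 130
Let M₁ = M/m₁ = 13, M₂ = M/m₂ = 10
Find y₁ ≡ M₁⁻¹ (mod m₁): 13⁻¹ ≡ 7 (mod 10)
Find y₂ ≡ M₂⁻¹ (mod m₂): 10⁻¹ ≡ 4 (mod 13)
x = a₁·M₁·y₁ + a₂·M₂·y₂ = 7·13·7 + 4·10·4 = 797
Reduce mod 130: x ≡ 17
Check: 17 mod 10 = 7 ✓, 17 mod 13 = 4 ✓

x ≡ 17 (mod 130)


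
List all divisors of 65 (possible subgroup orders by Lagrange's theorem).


Lagrange's theorem: |H| divides |G|
|G| = 65
Divisors of 65: 1, 5, 13, 65

Possible subgroup orders: {1, 5, 13, 65}


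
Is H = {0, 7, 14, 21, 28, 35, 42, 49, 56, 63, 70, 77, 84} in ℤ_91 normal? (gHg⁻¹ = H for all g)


H = {0, 7, 14, 21, 28, 35, 42, 49, 56, 63, 70, 77, 84} in ℤ_91
ℤ_91 is abelian; every subgroup of an abelian group is normal

Yes, normal subgroup


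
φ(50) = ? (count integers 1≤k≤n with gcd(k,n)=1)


Factor n: 50 = 2 × 5^2
φ(n) = n · ∏(1 - 1/p) over distinct primes p | n
φ(50) = 50 · (1 - 1/2) · (1 - 1/5) = 20

φ(50) = 20


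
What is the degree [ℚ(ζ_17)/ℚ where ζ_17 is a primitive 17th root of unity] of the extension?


[ℚ(ζ_n):ℚ] = deg Φ_n(x) = φ(n). Here φ(17) = 16

[ℚ(ζ_17)/ℚ where ζ_17 is a primitive 17th root of unity] = 16


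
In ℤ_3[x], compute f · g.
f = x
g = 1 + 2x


Expand and collect like terms; reduce coefficients mod 3:
x^0: 0·1 = 0 ≡ 0 (mod 3)
x^1: 0·2 + 1·1 = 1 ≡ 1 (mod 3)
x^2: 1·2 = 2 ≡ 2 (mod 3)
Result: x + 2x^2

f · g = x + 2x^2


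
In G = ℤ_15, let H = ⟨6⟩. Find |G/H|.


|⟨6⟩| = n / gcd(6, 15) = 15 / 3 = 5
H is normal (ℤ_15 is abelian).
|G/H| = |G| / |H| = 15 / 5 = 3

|G/H| = 3


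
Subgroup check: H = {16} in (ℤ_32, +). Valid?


Subgroup test for H = {16} in (ℤ_32, +):
(1) 0 ∈ H? No
(2) Closure: for all a,b ∈ H, (a+b) mod 32 ∈ H? No  [counterexample: 16 + 16 = 0 ∉ H]
(3) Inverses: for all a ∈ H, -a mod 32 ∈ H? Yes

No, H is not a subgroup of ℤ_32


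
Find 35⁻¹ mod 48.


Use the extended Euclidean algorithm to write 1 = 35·s + 48·t; then s mod 48 is the inverse.
Euclidean algorithm:
  35 = 0·48 + 35
  48 = 1·35 + 13
  35 = 2·13 + 9
  13 = 1·9 + 4
  9 = 2·4 + 1
  4 = 4·1 + 0
gcd(35,48) = 1
Back-substitution gives: 35·(11) + 48·(-8) = 1
So 35⁻¹ ≡ 11 ≡ 11 (mod 48)
Check: 35 × 11 = 385 ≡ 1 (mod 48) ✓

35⁻¹ ≡ 11 (mod 48)


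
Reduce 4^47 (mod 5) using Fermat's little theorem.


Fermat's little theorem: if p is prime and gcd(a,p)=1, then a^(p-1) ≡ 1 (mod p)
p = 5 is prime, gcd(4,5) = 1
Reduce exponent: 47 mod 4 = 3
So 4^47 ≡ 4^3 (mod 5)
4^3 mod 5 = 4

4^47 ≡ 4 (mod 5)


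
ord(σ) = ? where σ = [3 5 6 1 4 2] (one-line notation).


Cycle decomposition: (1 3 6 2 5 4)
Cycle lengths: 6
Order = lcm(6) = 6

ord(σ) = 6


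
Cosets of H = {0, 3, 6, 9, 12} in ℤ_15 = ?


H = {0, 3, 6, 9, 12}, |H| = 5
Number of cosets = |G|/|H| = 15/5 = 3
0 + H = {0, 3, 6, 9, 12}
1 + H = {1, 4, 7, 10, 13}
2 + H = {2, 5, 8, 11, 14}

Cosets: 0+H={0,3,6,9,12}; 1+H={1,4,7,10,13}; 2+H={2,5,8,11,14}


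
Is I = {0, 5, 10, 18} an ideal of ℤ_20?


Check ideal conditions for I = {0, 5, 10, 18} in ℤ_20:
(1) I is an additive subgroup? No
(2) For r ∈ ℤ_20 and a ∈ I: r·a ∈ I? No  [counterexample: r=2, a=18, r·a mod 20 = 16 ∉ I]

No, I is not an ideal of ℤ_20


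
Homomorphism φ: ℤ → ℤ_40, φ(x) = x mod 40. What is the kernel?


Kernel = preimage of identity
ker(φ) = {x ∈ ℤ : x ≡ 0 (mod 40)} = 40ℤ = {0, ±40, ±80, ...}

ker(φ) = 40ℤ


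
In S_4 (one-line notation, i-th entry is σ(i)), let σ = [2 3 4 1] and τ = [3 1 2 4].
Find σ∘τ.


σ∘τ: apply τ first, then σ
1 →τ 3 →σ 4
2 →τ 1 →σ 2
3 →τ 2 →σ 3
4 →τ 4 →σ 1

σ∘τ = [4 2 3 1]


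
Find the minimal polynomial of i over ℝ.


i satisfies x² + 1 = 0, irreducible over ℝ

Minimal polynomial: x² + 1


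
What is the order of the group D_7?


|D_n| = 2n (n rotations and n reflections)
|D_7| = 2×7 = 14

|D_7| = 14


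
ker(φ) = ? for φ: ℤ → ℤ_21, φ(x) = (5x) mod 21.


Kernel = preimage of identity
ker(φ) = {x ∈ ℤ : 5x ≡ 0 (mod 21)}. gcd(5,21) = 1, so 5x ≡ 0 (mod 21) ⟺ x ≡ 0 (mod 21/1 = 21). Hence ker(φ) = 21ℤ

ker(φ) = 21ℤ


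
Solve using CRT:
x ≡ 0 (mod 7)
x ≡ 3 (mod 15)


m₁ = 7, m₂ = 15, gcd = 1, so CRT applies. M = m₁·m₂ = 105
Let M₁ = M/m₁ = 15, M₂ = M/m₂ = 7
Find y₁ ≡ M₁⁻¹ (mod m₁): 15⁻¹ ≡ 1 (mod 7)
Find y₂ ≡ M₂⁻¹ (mod m₂): 7⁻¹ ≡ 13 (mod 15)
x = a₁·M₁·y₁ + a₂·M₂·y₂ = 0·15·1 + 3·7·13 = 273
Reduce mod 105: x ≡ 63
Check: 63 mod 7 = 0 ✓, 63 mod 15 = 3 ✓

x ≡ 63 (mod 105)


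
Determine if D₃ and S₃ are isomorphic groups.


Comparing D₃ and S₃:
Both are the unique non-abelian group of order 6

Yes, D₃ ≅ S₃


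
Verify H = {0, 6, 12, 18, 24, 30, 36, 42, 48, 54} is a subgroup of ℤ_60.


Subgroup test for H = {0, 6, 12, 18, 24, 30, 36, 42, 48, 54} in (ℤ_60, +):
(1) 0 ∈ H? Yes
(2) Closure: for all a,b ∈ H, (a+b) mod 60 ∈ H? Yes
(3) Inverses: for all a ∈ H, -a mod 60 ∈ H? Yes

Yes, H is a subgroup of ℤ_60


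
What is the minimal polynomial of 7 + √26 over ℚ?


Let α = 7 + √26. Then α - 7 = √26, so (α - 7)² = 26, giving α² - 14α + 23 = 0. Degree 2 and α ∉ ℚ, so this is the minimal polynomial.

Minimal polynomial: x² - 14x + 23


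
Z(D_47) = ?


Z(G) = {g ∈ G | gx = xg for all x ∈ G}
For odd n, Z(D_n) = {e}: no nontrivial rotation commutes with all reflections

Z(D_47) = {e}


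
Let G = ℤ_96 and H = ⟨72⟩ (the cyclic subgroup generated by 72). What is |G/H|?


|⟨72⟩| = n / gcd(72, 96) = 96 / 24 = 4
H is normal (ℤ_96 is abelian).
|G/H| = |G| / |H| = 96 / 4 = 24

|G/H| = 24


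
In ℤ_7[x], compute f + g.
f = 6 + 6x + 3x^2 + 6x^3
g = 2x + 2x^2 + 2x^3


Add coefficients mod 7:
x^0: 6 + 0 = 6 (mod 7)
x^1: 6 + 2 = 1 (mod 7)
x^2: 3 + 2 = 5 (mod 7)
x^3: 6 + 2 = 1 (mod 7)
Result: 6 + x + 5x^2 + x^3

f + g = 6 + x + 5x^2 + x^3


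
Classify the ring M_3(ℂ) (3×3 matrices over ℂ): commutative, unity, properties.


Matrix multiplication is non-commutative for n ≥ 2; the identity matrix I is the unity; singular matrices give zero divisors, so not an integral domain
Commutative: No
Integral domain: No
Has unity: Yes

M_3(ℂ) (3×3 matrices over ℂ): Commutative=No, Unity=Yes


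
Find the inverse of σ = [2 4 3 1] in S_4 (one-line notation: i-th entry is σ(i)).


To find σ⁻¹, swap domain and range:
σ(1) = 2 → σ⁻¹(2) = 1
σ(2) = 4 → σ⁻¹(4) = 2
σ(3) = 3 → σ⁻¹(3) = 3
σ(4) = 1 → σ⁻¹(1) = 4

σ⁻¹ = [4 1 3 2]


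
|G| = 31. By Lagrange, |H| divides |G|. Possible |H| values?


Lagrange's theorem: |H| divides |G|
|G| = 31
Divisors of 31: 1, 31

Possible subgroup orders: {1, 31}


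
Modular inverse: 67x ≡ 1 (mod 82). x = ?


Use the extended Euclidean algorithm to write 1 = 67·s + 82·t; then s mod 82 is the inverse.
Euclidean algorithm:
  67 = 0·82 + 67
  82 = 1·67 + 15
  67 = 4·15 + 7
  15 = 2·7 + 1
  7 = 7·1 + 0
gcd(67,82) = 1
Back-substitution gives: 67·(-11) + 82·(9) = 1
So 67⁻¹ ≡ -11 ≡ 71 (mod 82)
Check: 67 × 71 = 4757 ≡ 1 (mod 82) ✓

67⁻¹ ≡ 71 (mod 82)


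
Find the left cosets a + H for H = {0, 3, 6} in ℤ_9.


H = {0, 3, 6}, |H| = 3
Number of cosets = |G|/|H| = 9/3 = 3
0 + H = {0, 3, 6}
1 + H = {1, 4, 7}
2 + H = {2, 5, 8}

Cosets: 0+H={0,3,6}; 1+H={1,4,7}; 2+H={2,5,8}


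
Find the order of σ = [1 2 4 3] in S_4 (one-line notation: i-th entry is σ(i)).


Cycle decomposition: (3 4)
Cycle lengths: 2
Order = lcm(2) = 2

ord(σ) = 2


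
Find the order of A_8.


|A_n| = n!/2 (even permutations)
|A_8| = 8!/2 = 40320/2 = 20160

|A_8| = 20160


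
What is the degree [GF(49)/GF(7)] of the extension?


GF(49) = GF(7^2), so the extension degree is 2

[GF(49)/GF(7)] = 2


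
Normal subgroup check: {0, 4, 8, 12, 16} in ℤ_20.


H = {0, 4, 8, 12, 16} in ℤ_20
ℤ_20 is abelian; every subgroup of an abelian group is normal

Yes, normal subgroup


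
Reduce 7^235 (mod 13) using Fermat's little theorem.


Fermat's little theorem: if p is prime and gcd(a,p)=1, then a^(p-1) ≡ 1 (mod p)
p = 13 is prime, gcd(7,13) = 1
Reduce exponent: 235 mod 12 = 7
So 7^235 ≡ 7^7 (mod 13)
7^7 mod 13 = 6

7^235 ≡ 6 (mod 13)


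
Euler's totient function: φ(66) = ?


Factor n: 66 = 2 × 3 × 11
φ(n) = n · ∏(1 - 1/p) over distinct primes p | n
φ(66) = 66 · (1 - 1/2) · (1 - 1/3) · (1 - 1/11) = 20

φ(66) = 20


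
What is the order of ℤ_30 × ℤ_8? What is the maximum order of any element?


|ℤ_30 × ℤ_8| = 30 × 8 = 240
Max element order = lcm(30,8) = 120
Cyclic? No (gcd=2)

|ℤ_30×ℤ_8| = 240, max element order = 120


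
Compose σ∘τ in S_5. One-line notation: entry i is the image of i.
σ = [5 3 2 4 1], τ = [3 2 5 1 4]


σ∘τ: apply τ first, then σ
1 →τ 3 →σ 2
2 →τ 2 →σ 3
3 →τ 5 →σ 1
4 →τ 1 →σ 5
5 →τ 4 →σ 4

σ∘τ = [2 3 1 5 4]


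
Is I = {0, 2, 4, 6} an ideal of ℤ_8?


Check ideal conditions for I = {0, 2, 4, 6} in ℤ_8:
(1) I is an additive subgroup? Yes
(2) For r ∈ ℤ_8 and a ∈ I: r·a ∈ I? Yes

Yes, I is an ideal of ℤ_8


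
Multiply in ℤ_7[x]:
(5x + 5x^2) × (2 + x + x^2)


Expand and collect like terms; reduce coefficients mod 7:
x^0: 0·2 = 0 ≡ 0 (mod 7)
x^1: 0·1 + 5·2 = 10 ≡ 3 (mod 7)
x^2: 0·1 + 5·1 + 5·2 = 15 ≡ 1 (mod 7)
x^3: 5·1 + 5·1 = 10 ≡ 3 (mod 7)
x^4: 5·1 = 5 ≡ 5 (mod 7)
Result: 3x + x^2 + 3x^3 + 5x^4

f · g = 3x + x^2 + 3x^3 + 5x^4


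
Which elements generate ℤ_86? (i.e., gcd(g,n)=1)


g generates ℤ_n iff gcd(g,n) = 1
Prime factors of 86: 2, 43
Generators are g ∈ {1,...,85} not divisible by any of these primes.
Generators: {1, 3, 5, 7, 9, 11, 13, 15, 17, 19, 21, 23, 25, 27, 29, 31, 33, 35, 37, 39, 41, 45, 47, 49, 51, 53, 55, 57, 59, 61, 63, 65, 67, 69, 71, 73, 75, 77, 79, 81, 83, 85}
Number of generators = φ(86) = 42

Generators of ℤ_86 = {1, 3, 5, 7, 9, 11, 13, 15, 17, 19, 21, 23, 25, 27, 29, 31, 33, 35, 37, 39, 41, 45, 47, 49, 51, 53, 55, 57, 59, 61, 63, 65, 67, 69, 71, 73, 75, 77, 79, 81, 83, 85}


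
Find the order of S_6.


|S_n| = n! (number of permutations of n symbols)
|S_6| = 6! = 720

|S_6| = 720


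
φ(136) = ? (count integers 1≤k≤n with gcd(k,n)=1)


Factor n: 136 = 2^3 × 17
φ(n) = n · ∏(1 - 1/p) over distinct primes p | n
φ(136) = 136 · (1 - 1/2) · (1 - 1/17) = 64

φ(136) = 64


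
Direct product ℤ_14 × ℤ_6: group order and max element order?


|ℤ_14 × ℤ_6| = 14 × 6 = 84
Max element order = lcm(14,6) = 42
Cyclic? No (gcd=2)

|ℤ_14×ℤ_6| = 84, max element order = 42


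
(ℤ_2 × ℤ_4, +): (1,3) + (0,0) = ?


Operation: componentwise addition mod (2, 4)
(1,3) + (0,0) = ((a₁+b₁) mod 2, (a₂+b₂) mod 4) with a = (1,3), b = (0,0)

(1,3) + (0,0) = (1,3)


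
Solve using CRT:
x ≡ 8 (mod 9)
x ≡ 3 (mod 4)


m₁ = 9, m₂ = 4, gcd = 1, so CRT applies. M = m₁·m₂ = 36
Let M₁ = M/m₁ = 4, M₂ = M/m₂ = 9
Find y₁ ≡ M₁⁻¹ (mod m₁): 4⁻¹ ≡ 7 (mod 9)
Find y₂ ≡ M₂⁻¹ (mod m₂): 9⁻¹ ≡ 1 (mod 4)
x = a₁·M₁·y₁ + a₂·M₂·y₂ = 8·4·7 + 3·9·1 = 251
Reduce mod 36: x ≡ 35
Check: 35 mod 9 = 8 ✓, 35 mod 4 = 3 ✓

x ≡ 35 (mod 36)


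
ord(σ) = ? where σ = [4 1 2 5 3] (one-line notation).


Cycle decomposition: (1 4 5 3 2)
Cycle lengths: 5
Order = lcm(5) = 5

ord(σ) = 5


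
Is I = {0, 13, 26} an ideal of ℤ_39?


Check ideal conditions for I = {0, 13, 26} in ℤ_39:
(1) I is an additive subgroup? Yes
(2) For r ∈ ℤ_39 and a ∈ I: r·a ∈ I? Yes

Yes, I is an ideal of ℤ_39


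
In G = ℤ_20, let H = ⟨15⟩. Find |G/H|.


|⟨15⟩| = n / gcd(15, 20) = 20 / 5 = 4
H is normal (ℤ_20 is abelian).
|G/H| = |G| / |H| = 20 / 4 = 5

|G/H| = 5


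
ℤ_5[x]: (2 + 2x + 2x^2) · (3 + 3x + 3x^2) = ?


Expand and collect like terms; reduce coefficients mod 5:
x^0: 2·3 = 6 ≡ 1 (mod 5)
x^1: 2·3 + 2·3 = 12 ≡ 2 (mod 5)
x^2: 2·3 + 2·3 + 2·3 = 18 ≡ 3 (mod 5)
x^3: 2·3 + 2·3 = 12 ≡ 2 (mod 5)
x^4: 2·3 = 6 ≡ 1 (mod 5)
Result: 1 + 2x + 3x^2 + 2x^3 + x^4

f · g = 1 + 2x + 3x^2 + 2x^3 + x^4


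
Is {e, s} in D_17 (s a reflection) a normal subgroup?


H = {e, s} in D_17 (s a reflection)
r·s·r⁻¹ = sr⁻² ≠ s for n ≥ 3, so {e, s} is not closed under conjugation

No, not a normal subgroup


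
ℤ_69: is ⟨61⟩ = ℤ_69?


g generates ℤ_n iff gcd(g, n) = 1
gcd(61, 69) = 1
Since gcd = 1, 61 is a generator.

Yes, 61 generates ℤ_69


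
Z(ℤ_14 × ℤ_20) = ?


Z(G) = {g ∈ G | gx = xg for all x ∈ G}
Direct product of abelian groups is abelian, so Z(G) = G

Z(ℤ_14 × ℤ_20) = ℤ_14 × ℤ_20


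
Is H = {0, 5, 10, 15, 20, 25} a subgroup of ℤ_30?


Subgroup test for H = {0, 5, 10, 15, 20, 25} in (ℤ_30, +):
(1) 0 ∈ H? Yes
(2) Closure: for all a,b ∈ H, (a+b) mod 30 ∈ H? Yes
(3) Inverses: for all a ∈ H, -a mod 30 ∈ H? Yes

Yes, H is a subgroup of ℤ_30


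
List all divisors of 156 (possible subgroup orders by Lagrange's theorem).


Lagrange's theorem: |H| divides |G|
|G| = 156
Divisors of 156: 1, 2, 3, 4, 6, 12, 13, 26, 39, 52, 78, 156

Possible subgroup orders: {1, 2, 3, 4, 6, 12, 13, 26, 39, 52, 78, 156}


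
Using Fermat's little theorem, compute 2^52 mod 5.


Fermat's little theorem: if p is prime and gcd(a,p)=1, then a^(p-1) ≡ 1 (mod p)
p = 5 is prime, gcd(2,5) = 1
Reduce exponent: 52 mod 4 = 0
So 2^52 ≡ 2^0 (mod 5)
2^0 = 1

2^52 ≡ 1 (mod 5)


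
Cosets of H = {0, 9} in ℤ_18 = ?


H = {0, 9}, |H| = 2
Number of cosets = |G|/|H| = 18/2 = 9
0 + H = {0, 9}
1 + H = {1, 10}
2 + H = {2, 11}
3 + H = {3, 12}
4 + H = {4, 13}
5 + H = {5, 14}
6 + H = {6, 15}
7 + H = {7, 16}
8 + H = {8, 17}

Cosets: 0+H={0,9}; 1+H={1,10}; 2+H={2,11}; 3+H={3,12}; 4+H={4,13}; 5+H={5,14}; 6+H={6,15}; 7+H={7,16}; 8+H={8,17}
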